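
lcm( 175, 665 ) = 3325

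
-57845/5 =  - 11569 =- 11569.00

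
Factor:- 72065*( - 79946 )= 2^1 * 5^1*7^1*29^1*71^2*563^1 = 5761308490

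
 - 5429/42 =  - 130 + 31/42 = - 129.26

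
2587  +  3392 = 5979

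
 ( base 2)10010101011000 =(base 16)2558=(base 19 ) 1793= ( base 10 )9560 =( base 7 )36605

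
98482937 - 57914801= 40568136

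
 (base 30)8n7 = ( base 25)CFM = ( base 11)5A2A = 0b1111011011001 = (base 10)7897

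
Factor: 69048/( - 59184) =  - 7/6  =  -2^ ( - 1)*3^(-1 )*7^1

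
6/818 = 3/409 = 0.01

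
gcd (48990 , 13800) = 690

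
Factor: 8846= 2^1*4423^1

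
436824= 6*72804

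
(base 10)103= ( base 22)4f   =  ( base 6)251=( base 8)147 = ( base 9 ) 124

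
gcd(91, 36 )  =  1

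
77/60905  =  77/60905=0.00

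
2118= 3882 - 1764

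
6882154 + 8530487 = 15412641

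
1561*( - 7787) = -12155507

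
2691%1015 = 661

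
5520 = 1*5520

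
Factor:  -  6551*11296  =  -74000096 =-2^5*353^1*6551^1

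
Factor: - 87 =  -  3^1*29^1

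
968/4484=242/1121 =0.22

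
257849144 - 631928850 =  -374079706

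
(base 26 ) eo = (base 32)c4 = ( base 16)184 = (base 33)BP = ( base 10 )388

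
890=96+794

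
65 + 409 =474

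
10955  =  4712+6243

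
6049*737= 4458113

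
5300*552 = 2925600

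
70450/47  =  1498+44/47 = 1498.94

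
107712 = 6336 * 17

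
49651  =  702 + 48949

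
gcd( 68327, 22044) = 1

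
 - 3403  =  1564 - 4967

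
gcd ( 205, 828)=1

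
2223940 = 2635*844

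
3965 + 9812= 13777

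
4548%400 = 148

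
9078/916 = 9 + 417/458  =  9.91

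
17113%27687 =17113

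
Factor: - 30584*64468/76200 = - 2^2*3^(- 1 )*5^( - 2 )*71^1*127^(  -  1) *227^1 * 3823^1  =  - 246461164/9525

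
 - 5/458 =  - 5/458  =  - 0.01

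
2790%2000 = 790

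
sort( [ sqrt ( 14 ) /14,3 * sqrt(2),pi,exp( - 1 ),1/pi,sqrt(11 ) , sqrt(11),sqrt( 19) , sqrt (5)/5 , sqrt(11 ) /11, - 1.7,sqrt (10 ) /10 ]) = [-1.7,sqrt(14 ) /14,sqrt(11) /11,sqrt ( 10)/10,1/pi, exp( - 1 ), sqrt(5 )/5,pi,sqrt( 11), sqrt(11),3*sqrt(2 ),sqrt( 19 ) ]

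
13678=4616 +9062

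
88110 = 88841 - 731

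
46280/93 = 46280/93 = 497.63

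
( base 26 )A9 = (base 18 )EH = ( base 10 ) 269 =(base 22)c5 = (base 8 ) 415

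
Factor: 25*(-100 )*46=-2^3*5^4*23^1  =  - 115000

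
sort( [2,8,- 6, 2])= [ - 6, 2,2,8 ] 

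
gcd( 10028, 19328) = 4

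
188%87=14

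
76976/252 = 305 + 29/63=   305.46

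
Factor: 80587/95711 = 7^( - 1 )*11^( - 2)*13^1*113^( - 1 )*6199^1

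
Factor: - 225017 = -13^1 * 19^1 * 911^1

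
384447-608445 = -223998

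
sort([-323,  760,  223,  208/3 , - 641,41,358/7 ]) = [ - 641, - 323, 41,  358/7, 208/3,223,760] 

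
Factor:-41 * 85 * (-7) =5^1*7^1*17^1*41^1 = 24395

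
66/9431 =66/9431= 0.01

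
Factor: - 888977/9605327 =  - 563^1*1579^1*9605327^(-1) 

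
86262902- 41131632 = 45131270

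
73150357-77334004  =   -4183647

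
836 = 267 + 569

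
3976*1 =3976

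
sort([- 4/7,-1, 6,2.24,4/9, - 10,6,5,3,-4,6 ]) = [ - 10, - 4, - 1,-4/7,4/9, 2.24,  3,5, 6, 6, 6 ] 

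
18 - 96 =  - 78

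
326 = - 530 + 856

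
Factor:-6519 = - 3^1*41^1*53^1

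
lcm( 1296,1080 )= 6480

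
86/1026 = 43/513 = 0.08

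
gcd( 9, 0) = 9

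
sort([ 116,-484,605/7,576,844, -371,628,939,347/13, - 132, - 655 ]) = [ - 655, - 484,-371,-132, 347/13, 605/7, 116 , 576,628, 844, 939] 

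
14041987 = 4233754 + 9808233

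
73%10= 3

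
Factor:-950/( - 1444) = 2^( - 1)*5^2*19^( - 1 )=25/38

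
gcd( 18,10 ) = 2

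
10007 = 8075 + 1932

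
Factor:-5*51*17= -4335 = -3^1 * 5^1 * 17^2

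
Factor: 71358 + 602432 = 2^1 * 5^1*13^1 * 71^1 *73^1 =673790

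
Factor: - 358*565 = -2^1* 5^1*113^1*179^1 = - 202270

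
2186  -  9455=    - 7269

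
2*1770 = 3540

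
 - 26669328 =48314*( - 552) 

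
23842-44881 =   -  21039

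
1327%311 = 83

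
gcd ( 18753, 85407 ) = 21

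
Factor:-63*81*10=-2^1 * 3^6*5^1*7^1=- 51030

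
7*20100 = 140700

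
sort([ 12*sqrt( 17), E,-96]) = [ - 96 , E, 12*sqrt(17 )]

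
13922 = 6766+7156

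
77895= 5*15579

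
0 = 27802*0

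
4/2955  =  4/2955 = 0.00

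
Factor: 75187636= 2^2*19^2*52069^1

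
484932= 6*80822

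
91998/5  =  91998/5 = 18399.60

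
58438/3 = 58438/3= 19479.33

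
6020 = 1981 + 4039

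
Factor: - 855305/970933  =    -  5^1 * 11^1*479^(  -  1)*2027^( - 1)*15551^1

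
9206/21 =9206/21=438.38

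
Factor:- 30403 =  -  30403^1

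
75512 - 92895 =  - 17383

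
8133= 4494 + 3639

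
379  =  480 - 101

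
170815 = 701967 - 531152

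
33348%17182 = 16166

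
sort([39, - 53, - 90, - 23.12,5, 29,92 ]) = [ - 90,-53, - 23.12,5,29,39,  92]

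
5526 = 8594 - 3068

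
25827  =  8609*3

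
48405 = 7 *6915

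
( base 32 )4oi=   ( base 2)1001100010010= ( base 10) 4882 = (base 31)52F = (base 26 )75k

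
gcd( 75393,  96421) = 1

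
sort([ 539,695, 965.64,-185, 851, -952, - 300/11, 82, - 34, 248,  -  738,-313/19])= [ - 952, - 738, - 185 , - 34,- 300/11,  -  313/19,82,248, 539,695  ,  851, 965.64 ]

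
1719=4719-3000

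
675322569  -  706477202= - 31154633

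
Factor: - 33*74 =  - 2^1*3^1 * 11^1*37^1 = - 2442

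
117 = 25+92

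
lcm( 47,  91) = 4277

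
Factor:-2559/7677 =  - 3^ (  -  1) =-1/3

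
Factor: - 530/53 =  - 2^1 * 5^1 = - 10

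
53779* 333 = 17908407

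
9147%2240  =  187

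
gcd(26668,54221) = 59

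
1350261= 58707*23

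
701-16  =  685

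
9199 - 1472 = 7727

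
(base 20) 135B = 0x245f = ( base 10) 9311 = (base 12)547B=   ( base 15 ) 2b5b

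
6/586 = 3/293 = 0.01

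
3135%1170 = 795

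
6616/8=827 = 827.00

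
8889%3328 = 2233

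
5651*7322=41376622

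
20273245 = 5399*3755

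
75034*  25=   1875850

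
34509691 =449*76859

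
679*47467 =32230093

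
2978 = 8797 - 5819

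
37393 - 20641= 16752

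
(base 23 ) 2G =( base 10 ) 62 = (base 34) 1S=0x3e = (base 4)332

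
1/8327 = 1/8327 = 0.00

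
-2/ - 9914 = 1/4957 = 0.00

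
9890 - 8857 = 1033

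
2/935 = 2/935= 0.00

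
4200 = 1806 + 2394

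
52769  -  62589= - 9820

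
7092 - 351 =6741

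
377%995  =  377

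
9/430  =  9/430 = 0.02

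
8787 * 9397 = 82571439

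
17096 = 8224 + 8872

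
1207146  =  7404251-6197105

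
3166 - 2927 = 239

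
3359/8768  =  3359/8768  =  0.38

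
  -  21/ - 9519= 7/3173 = 0.00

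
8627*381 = 3286887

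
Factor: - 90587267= - 71^1*1275877^1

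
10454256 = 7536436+2917820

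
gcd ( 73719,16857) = 9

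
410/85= 82/17 = 4.82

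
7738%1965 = 1843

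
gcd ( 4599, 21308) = 7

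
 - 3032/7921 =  -3032/7921  =  - 0.38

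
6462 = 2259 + 4203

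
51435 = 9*5715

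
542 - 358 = 184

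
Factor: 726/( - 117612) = -1/162 = - 2^( - 1)*3^( - 4)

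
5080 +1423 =6503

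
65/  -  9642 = - 1 + 9577/9642 =- 0.01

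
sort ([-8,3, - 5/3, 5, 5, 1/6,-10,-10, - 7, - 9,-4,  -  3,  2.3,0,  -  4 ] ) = [ - 10,-10, - 9,  -  8, - 7,-4, - 4, - 3 , - 5/3,  0,1/6,2.3, 3, 5,5 ] 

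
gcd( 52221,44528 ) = 1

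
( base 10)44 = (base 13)35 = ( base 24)1k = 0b101100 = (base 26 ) 1i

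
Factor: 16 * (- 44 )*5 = -2^6*5^1*11^1 = -3520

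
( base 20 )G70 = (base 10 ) 6540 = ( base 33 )606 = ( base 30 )780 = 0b1100110001100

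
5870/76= 2935/38 = 77.24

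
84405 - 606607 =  - 522202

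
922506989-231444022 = 691062967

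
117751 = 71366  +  46385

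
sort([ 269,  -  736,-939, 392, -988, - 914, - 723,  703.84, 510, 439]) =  [ - 988,-939,-914 , - 736,-723, 269,392, 439, 510, 703.84] 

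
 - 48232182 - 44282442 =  - 92514624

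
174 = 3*58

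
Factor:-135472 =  - 2^4*8467^1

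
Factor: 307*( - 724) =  - 2^2*181^1*307^1 = - 222268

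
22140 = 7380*3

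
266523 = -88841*( - 3 )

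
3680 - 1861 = 1819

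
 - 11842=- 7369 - 4473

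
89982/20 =4499 + 1/10 = 4499.10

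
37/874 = 37/874 = 0.04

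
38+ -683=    - 645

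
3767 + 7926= 11693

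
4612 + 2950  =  7562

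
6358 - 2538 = 3820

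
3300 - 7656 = - 4356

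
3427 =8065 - 4638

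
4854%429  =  135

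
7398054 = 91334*81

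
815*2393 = 1950295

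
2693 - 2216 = 477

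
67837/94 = 721 + 63/94 =721.67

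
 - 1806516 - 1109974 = - 2916490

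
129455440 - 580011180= - 450555740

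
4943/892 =5+483/892 = 5.54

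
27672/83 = 333 + 33/83  =  333.40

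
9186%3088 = 3010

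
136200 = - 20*( - 6810)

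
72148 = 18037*4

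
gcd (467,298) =1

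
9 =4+5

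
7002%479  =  296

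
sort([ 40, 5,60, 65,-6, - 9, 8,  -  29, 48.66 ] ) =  [ - 29, - 9 , - 6, 5,8, 40 , 48.66,60, 65 ] 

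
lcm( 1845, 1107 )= 5535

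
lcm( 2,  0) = 0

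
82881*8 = 663048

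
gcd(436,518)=2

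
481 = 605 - 124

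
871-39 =832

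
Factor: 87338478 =2^1 * 3^1*19^1*766127^1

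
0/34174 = 0 = 0.00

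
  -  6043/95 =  - 64 + 37/95 = - 63.61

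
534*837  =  446958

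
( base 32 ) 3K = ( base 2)1110100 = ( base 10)116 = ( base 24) 4K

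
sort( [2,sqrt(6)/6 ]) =[ sqrt ( 6)/6, 2 ]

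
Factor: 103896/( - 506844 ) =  - 2^1*19^ ( - 2)*37^1 = -74/361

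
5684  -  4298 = 1386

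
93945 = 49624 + 44321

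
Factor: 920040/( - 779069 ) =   -  2^3 * 3^1* 5^1 *11^1*17^1*41^1 * 779069^(-1)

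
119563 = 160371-40808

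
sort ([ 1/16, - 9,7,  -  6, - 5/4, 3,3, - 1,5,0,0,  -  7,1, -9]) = [ -9, - 9,-7, - 6,  -  5/4, -1,0,0,1/16, 1, 3,3, 5, 7]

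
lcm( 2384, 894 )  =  7152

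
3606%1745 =116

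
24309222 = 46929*518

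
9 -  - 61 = 70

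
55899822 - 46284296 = 9615526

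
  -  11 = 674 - 685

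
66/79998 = 11/13333 = 0.00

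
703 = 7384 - 6681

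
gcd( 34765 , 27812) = 6953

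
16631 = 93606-76975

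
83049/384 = 27683/128 = 216.27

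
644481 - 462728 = 181753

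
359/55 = 359/55 = 6.53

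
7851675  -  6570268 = 1281407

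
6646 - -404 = 7050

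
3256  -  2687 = 569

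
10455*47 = 491385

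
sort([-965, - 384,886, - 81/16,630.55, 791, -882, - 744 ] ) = [-965, - 882,-744, -384,  -  81/16,630.55,791,886 ]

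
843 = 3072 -2229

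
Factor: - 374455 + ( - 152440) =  - 5^1 * 105379^1=-526895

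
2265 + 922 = 3187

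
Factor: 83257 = 83257^1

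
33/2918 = 33/2918  =  0.01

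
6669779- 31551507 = -24881728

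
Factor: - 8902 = - 2^1 * 4451^1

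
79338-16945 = 62393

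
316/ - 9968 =  -  1 + 2413/2492 = - 0.03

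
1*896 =896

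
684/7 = 97 + 5/7 = 97.71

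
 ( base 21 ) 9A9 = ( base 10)4188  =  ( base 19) bb8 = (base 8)10134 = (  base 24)76C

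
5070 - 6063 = - 993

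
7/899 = 7/899  =  0.01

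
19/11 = 1 + 8/11= 1.73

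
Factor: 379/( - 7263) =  - 3^( - 3 )*269^( - 1)*379^1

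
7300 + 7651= 14951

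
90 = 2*45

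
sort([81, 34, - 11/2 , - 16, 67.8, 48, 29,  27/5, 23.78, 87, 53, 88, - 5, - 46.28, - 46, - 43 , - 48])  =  [ - 48, - 46.28, - 46, - 43  , - 16,  -  11/2, - 5, 27/5, 23.78, 29, 34,48,53,67.8, 81,87, 88] 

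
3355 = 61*55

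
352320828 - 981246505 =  - 628925677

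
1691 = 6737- 5046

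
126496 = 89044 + 37452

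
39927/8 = 4990 + 7/8 = 4990.88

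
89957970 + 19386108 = 109344078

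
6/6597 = 2/2199=0.00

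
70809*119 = 8426271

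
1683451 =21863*77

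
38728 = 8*4841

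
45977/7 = 6568 + 1/7= 6568.14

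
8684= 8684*1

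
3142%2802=340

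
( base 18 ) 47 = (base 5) 304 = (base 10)79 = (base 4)1033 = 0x4f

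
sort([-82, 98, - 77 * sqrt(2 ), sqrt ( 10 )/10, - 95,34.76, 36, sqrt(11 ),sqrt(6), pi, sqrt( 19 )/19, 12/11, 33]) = [  -  77*sqrt ( 2), - 95, - 82, sqrt( 19)/19 , sqrt(10 )/10,12/11, sqrt(6 ), pi , sqrt(11 ),33 , 34.76, 36, 98 ] 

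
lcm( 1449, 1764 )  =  40572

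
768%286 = 196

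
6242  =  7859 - 1617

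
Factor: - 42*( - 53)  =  2^1*3^1*7^1 * 53^1 = 2226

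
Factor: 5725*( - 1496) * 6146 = - 52638031600 = - 2^4*5^2*7^1*11^1*17^1 * 229^1*439^1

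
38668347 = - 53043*( - 729) 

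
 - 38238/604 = - 64+209/302  =  -63.31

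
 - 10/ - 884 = 5/442 = 0.01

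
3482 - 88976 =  - 85494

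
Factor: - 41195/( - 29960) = 2^(  -  3)*11^1=11/8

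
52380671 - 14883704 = 37496967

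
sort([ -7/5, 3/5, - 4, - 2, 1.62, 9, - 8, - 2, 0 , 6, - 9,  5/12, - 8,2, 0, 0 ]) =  [ - 9,-8,-8, - 4, - 2, - 2, - 7/5, 0, 0, 0, 5/12, 3/5, 1.62,2 , 6,9]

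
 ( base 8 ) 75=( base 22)2H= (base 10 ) 61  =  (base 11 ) 56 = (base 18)37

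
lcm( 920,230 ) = 920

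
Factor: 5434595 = 5^1*1086919^1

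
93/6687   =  31/2229 = 0.01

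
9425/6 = 1570 + 5/6 = 1570.83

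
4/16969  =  4/16969=0.00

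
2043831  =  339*6029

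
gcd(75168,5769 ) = 9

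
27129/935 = 29+14/935 = 29.01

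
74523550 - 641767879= - 567244329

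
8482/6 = 4241/3 = 1413.67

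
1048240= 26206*40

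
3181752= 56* 56817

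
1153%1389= 1153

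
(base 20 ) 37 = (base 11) 61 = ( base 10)67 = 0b1000011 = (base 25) 2H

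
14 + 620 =634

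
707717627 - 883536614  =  -175818987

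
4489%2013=463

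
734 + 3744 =4478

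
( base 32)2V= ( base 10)95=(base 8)137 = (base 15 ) 65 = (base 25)3K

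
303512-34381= 269131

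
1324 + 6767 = 8091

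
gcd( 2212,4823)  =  7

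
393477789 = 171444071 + 222033718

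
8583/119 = 8583/119=   72.13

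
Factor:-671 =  - 11^1* 61^1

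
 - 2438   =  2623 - 5061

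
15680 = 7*2240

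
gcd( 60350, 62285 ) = 5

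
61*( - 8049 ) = -490989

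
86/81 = 1 + 5/81=1.06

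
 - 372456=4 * (-93114)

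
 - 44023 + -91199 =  - 135222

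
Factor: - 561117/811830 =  - 187039/270610 = - 2^( - 1) *5^( - 1) * 359^1 * 521^1*27061^(-1)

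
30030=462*65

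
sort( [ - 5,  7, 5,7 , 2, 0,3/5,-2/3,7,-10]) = [ - 10,-5,  -  2/3, 0, 3/5, 2,5, 7, 7, 7]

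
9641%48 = 41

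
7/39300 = 7/39300=0.00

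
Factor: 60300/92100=3^1*67^1*307^( - 1) = 201/307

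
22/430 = 11/215  =  0.05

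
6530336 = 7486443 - 956107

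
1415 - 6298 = - 4883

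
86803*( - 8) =  -  694424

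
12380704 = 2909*4256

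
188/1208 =47/302  =  0.16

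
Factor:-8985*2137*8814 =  -169237129230 = - 2^1*3^2 * 5^1 * 13^1*113^1* 599^1* 2137^1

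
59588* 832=49577216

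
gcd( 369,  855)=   9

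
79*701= 55379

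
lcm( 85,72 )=6120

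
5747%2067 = 1613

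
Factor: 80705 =5^1*16141^1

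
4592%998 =600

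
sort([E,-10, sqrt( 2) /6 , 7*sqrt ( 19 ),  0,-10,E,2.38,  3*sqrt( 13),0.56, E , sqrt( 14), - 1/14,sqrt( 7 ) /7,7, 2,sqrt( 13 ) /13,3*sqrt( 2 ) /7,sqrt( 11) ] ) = [ - 10, - 10, - 1/14,0,sqrt ( 2 )/6,sqrt( 13)/13,sqrt(7)/7 , 0.56,3*sqrt(2 ) /7 , 2, 2.38, E,E,E,sqrt (11),  sqrt( 14 ), 7,3 * sqrt( 13),7*sqrt( 19 )]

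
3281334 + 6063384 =9344718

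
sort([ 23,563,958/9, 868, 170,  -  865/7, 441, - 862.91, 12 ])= [  -  862.91,  -  865/7, 12 , 23,958/9,170,441,563, 868]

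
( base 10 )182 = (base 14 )d0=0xB6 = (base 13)110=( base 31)5R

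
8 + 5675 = 5683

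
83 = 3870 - 3787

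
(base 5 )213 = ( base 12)4A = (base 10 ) 58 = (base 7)112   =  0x3A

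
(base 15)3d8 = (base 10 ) 878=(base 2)1101101110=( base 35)p3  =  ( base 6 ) 4022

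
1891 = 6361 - 4470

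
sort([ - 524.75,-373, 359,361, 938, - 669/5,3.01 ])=[ - 524.75, - 373, - 669/5, 3.01,359,  361,938 ] 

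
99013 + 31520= 130533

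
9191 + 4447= 13638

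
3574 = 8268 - 4694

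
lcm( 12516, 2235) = 62580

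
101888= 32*3184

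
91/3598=13/514 = 0.03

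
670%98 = 82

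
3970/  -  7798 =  - 1985/3899  =  -0.51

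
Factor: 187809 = 3^1*62603^1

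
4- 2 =2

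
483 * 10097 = 4876851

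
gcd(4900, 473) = 1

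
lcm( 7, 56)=56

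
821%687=134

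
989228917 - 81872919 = 907355998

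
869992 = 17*51176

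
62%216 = 62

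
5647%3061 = 2586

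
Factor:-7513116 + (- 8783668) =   -  2^4*7^1*227^1*641^1 = -16296784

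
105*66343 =6966015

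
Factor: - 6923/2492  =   - 2^( - 2) * 23^1*43^1*89^(  -  1) = - 989/356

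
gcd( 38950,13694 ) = 82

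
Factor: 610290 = 2^1*3^2*5^1*6781^1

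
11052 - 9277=1775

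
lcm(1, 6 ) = 6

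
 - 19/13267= - 19/13267=-0.00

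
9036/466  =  19 + 91/233 = 19.39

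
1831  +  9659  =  11490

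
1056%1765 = 1056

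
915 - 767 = 148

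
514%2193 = 514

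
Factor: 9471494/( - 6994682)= - 41^( - 1)  *  197^(-1)*433^( - 1 ) * 1979^1*2393^1 = - 4735747/3497341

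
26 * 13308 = 346008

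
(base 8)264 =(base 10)180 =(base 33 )5f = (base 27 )6I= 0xb4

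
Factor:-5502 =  - 2^1*3^1*7^1 *131^1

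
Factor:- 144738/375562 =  - 153/397 = -3^2*17^1*397^(-1 ) 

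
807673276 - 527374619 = 280298657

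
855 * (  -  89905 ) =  - 76868775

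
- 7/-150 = 7/150 = 0.05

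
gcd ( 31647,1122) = 33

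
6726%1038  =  498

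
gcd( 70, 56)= 14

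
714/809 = 714/809 = 0.88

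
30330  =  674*45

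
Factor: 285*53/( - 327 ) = -5035/109 = -5^1*19^1*53^1*109^( - 1 )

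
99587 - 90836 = 8751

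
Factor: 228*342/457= 2^3*3^3*19^2*457^ ( - 1 )= 77976/457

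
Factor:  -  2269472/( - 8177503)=2^5*70921^1 * 8177503^(  -  1 )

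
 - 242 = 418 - 660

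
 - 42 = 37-79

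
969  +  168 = 1137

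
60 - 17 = 43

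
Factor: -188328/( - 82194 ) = 2^2*59^1*103^(  -  1) = 236/103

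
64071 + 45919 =109990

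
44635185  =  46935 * 951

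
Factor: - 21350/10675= - 2^1 = - 2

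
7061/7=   1008+5/7  =  1008.71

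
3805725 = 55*69195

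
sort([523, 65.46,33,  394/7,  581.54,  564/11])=[33, 564/11,394/7,65.46,523,  581.54 ]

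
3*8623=25869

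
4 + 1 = 5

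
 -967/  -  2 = 483+1/2 = 483.50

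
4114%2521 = 1593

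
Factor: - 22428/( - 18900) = 3^(  -  1 ) * 5^( - 2 )*89^1 = 89/75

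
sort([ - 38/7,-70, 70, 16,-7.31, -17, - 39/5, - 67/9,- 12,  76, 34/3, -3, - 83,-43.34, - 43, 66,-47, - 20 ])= [ - 83 , - 70,-47, -43.34, - 43,  -  20,  -  17, - 12, - 39/5 , - 67/9, - 7.31, - 38/7, - 3,  34/3, 16, 66, 70,76]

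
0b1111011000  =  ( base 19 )2DF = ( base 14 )504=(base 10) 984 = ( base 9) 1313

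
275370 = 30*9179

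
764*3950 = 3017800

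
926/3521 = 926/3521 = 0.26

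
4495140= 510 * 8814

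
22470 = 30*749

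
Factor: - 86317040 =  - 2^4*5^1 *857^1*1259^1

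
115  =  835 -720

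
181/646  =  181/646 = 0.28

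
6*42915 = 257490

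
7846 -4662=3184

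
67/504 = 67/504 = 0.13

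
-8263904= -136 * 60764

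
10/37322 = 5/18661=0.00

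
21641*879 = 19022439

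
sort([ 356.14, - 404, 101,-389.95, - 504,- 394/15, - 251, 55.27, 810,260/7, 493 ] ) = [ - 504, - 404,-389.95, - 251, - 394/15, 260/7, 55.27, 101, 356.14, 493, 810] 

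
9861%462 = 159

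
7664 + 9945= 17609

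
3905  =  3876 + 29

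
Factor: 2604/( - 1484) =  - 3^1*31^1*53^( -1) = - 93/53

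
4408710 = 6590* 669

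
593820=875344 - 281524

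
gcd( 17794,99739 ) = 1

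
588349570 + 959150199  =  1547499769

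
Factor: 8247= 3^1*2749^1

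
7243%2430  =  2383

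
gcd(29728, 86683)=1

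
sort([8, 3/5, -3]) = [ - 3,3/5,  8 ]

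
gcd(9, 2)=1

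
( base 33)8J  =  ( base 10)283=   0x11b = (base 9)344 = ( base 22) CJ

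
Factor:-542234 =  - 2^1*7^2*11^1*503^1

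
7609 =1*7609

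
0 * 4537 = 0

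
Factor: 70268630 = 2^1*5^1 * 31^1*83^1*2731^1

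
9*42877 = 385893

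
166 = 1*166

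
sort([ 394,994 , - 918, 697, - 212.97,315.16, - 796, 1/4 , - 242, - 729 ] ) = [ - 918,  -  796, - 729,-242 ,-212.97,1/4,315.16,  394,697 , 994]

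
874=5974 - 5100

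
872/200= 109/25 = 4.36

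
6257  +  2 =6259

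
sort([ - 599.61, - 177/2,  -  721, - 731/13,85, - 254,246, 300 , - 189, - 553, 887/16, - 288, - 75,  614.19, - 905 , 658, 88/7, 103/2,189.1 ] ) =[ - 905, - 721,  -  599.61,-553, - 288, - 254, - 189, - 177/2, - 75, - 731/13 , 88/7,103/2,887/16,85,189.1,246,300, 614.19, 658]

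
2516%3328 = 2516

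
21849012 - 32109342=  -  10260330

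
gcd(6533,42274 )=1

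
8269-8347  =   -78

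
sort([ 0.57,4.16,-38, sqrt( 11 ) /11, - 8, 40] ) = [-38, - 8,sqrt (11 ) /11 , 0.57,  4.16,  40]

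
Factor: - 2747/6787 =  - 11^(-1 ) *41^1*67^1*617^(-1 ) 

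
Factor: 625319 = 625319^1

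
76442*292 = 22321064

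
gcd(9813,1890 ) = 3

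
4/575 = 4/575 = 0.01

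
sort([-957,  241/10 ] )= [-957, 241/10 ]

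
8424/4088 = 1053/511 = 2.06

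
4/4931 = 4/4931 =0.00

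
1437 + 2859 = 4296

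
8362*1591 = 13303942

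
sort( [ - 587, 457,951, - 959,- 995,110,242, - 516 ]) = [ - 995, - 959 , - 587,-516,110,242,457,951]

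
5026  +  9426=14452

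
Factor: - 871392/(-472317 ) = 2^5*29^1 * 503^( - 1) = 928/503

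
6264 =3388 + 2876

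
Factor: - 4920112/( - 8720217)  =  2^4*3^( - 4) *11^(-1 )*37^1 * 8311^1*9787^( - 1) 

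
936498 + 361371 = 1297869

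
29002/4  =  14501/2 = 7250.50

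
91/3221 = 91/3221 = 0.03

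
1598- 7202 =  - 5604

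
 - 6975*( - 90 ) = 627750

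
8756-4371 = 4385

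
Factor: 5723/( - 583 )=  - 11^(  -  1 )*53^( -1)*59^1 * 97^1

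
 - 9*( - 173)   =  1557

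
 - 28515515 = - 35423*805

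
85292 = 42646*2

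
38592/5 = 38592/5 = 7718.40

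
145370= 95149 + 50221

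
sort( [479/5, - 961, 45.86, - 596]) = [ - 961, - 596, 45.86,479/5 ] 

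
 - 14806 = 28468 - 43274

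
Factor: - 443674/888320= - 2^ ( - 8) * 5^( - 1)*7^1*11^1*43^1*67^1 * 347^( - 1) = -  221837/444160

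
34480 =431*80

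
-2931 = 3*( - 977)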